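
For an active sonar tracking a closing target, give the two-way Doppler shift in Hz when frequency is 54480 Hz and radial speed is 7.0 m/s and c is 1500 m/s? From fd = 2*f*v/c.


fd = 2*f*v/c = 2 * 54480 * 7.0 / 1500 = 508.48

508.48 Hz


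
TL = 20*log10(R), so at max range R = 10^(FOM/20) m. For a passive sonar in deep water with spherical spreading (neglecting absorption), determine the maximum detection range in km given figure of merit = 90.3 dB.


32.73 km


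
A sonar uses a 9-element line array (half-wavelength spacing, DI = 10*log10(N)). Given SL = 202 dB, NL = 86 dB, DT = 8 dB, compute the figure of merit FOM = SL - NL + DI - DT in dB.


Step 1: DI = 10*log10(9) = 9.54 dB
Step 2: FOM = SL - NL + DI - DT = 202 - 86 + 9.54 - 8 = 117.54

117.54 dB


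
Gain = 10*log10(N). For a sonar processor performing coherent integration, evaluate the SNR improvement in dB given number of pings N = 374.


Gain = 10*log10(374) = 25.73

25.73 dB


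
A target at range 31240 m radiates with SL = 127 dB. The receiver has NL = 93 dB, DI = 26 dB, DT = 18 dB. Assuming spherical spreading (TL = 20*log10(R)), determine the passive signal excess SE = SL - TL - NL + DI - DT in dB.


Step 1: TL = 20*log10(31240) = 89.89 dB
Step 2: SE = 127 - 89.89 - 93 + 26 - 18 = -47.89

-47.89 dB


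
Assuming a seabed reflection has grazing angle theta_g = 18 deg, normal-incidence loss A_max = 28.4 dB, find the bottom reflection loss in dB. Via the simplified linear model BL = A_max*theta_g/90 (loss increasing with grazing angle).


5.68 dB


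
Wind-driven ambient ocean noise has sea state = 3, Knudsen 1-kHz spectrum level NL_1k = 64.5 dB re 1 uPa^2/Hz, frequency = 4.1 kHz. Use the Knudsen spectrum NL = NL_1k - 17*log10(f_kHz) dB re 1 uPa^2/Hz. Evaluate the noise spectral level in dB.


NL = NL_1k - 17*log10(f_kHz) = 64.5 - 17*log10(4.1) = 64.5 - (10.42) = 54.08

54.08 dB


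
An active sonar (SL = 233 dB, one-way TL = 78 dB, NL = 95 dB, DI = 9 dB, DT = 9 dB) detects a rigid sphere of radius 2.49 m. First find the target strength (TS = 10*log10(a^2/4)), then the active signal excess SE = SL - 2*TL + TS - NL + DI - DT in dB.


Step 1: TS = 10*log10(2.49^2/4) = 1.9 dB
Step 2: SE = SL - 2*TL + TS - NL + DI - DT = 233 - 2*78 + (1.9) - 95 + 9 - 9 = -16.1

-16.1 dB


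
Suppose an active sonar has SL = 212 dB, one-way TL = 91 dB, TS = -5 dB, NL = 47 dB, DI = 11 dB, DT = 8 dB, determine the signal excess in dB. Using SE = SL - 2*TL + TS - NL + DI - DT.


SE = SL - 2*TL + TS - NL + DI - DT = 212 - 2*91 + (-5) - 47 + 11 - 8 = -19

-19 dB


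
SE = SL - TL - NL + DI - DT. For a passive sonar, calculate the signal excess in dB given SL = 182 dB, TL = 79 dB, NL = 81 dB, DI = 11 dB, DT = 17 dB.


SE = SL - TL - NL + DI - DT = 182 - 79 - 81 + 11 - 17 = 16

16 dB


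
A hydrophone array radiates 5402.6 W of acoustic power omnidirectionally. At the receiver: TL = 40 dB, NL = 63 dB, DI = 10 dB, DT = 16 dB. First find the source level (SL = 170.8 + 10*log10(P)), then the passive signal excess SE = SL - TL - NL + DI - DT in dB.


Step 1: SL = 170.8 + 10*log10(5402.6) = 208.13 dB
Step 2: SE = SL - TL - NL + DI - DT = 208.13 - 40 - 63 + 10 - 16 = 99.13

99.13 dB


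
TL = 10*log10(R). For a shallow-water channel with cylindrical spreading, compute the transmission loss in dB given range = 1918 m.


TL = 10*log10(1918) = 32.83

32.83 dB


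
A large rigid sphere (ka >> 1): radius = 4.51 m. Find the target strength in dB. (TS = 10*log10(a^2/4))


7.06 dB


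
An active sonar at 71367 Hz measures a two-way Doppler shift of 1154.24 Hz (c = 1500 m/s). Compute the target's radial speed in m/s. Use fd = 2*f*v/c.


12.13 m/s


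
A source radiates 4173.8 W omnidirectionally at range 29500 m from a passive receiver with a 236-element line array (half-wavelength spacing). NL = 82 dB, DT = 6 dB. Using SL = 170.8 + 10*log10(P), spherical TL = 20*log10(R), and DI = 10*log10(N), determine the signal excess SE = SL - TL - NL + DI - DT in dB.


Step 1: SL = 170.8 + 10*log10(4173.8) = 207.01 dB
Step 2: TL = 20*log10(29500) = 89.4 dB
Step 3: DI = 10*log10(236) = 23.73 dB
Step 4: SE = SL - TL - NL + DI - DT = 207.01 - 89.4 - 82 + 23.73 - 6 = 53.34

53.34 dB


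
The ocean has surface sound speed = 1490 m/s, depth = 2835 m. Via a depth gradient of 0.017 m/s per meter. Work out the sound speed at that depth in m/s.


c = 1490 + 0.017 * 2835 = 1538.195

1538.195 m/s


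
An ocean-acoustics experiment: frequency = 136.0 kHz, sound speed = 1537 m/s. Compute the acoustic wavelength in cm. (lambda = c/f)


1.13 cm


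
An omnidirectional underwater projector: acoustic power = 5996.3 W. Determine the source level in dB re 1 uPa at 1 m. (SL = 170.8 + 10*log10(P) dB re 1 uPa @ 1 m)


SL = 170.8 + 10*log10(5996.3) = 170.8 + 37.78 = 208.58

208.58 dB


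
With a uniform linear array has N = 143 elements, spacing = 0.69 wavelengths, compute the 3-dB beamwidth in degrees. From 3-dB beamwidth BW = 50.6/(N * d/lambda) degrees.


BW = 50.6 / (143 * 0.69) = 50.6 / 98.67 = 0.51

0.51 deg


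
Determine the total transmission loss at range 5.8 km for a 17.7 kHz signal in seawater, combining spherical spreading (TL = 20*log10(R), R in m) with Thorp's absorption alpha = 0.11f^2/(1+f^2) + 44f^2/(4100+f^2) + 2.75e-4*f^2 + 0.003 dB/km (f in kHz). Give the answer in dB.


Step 1 (Thorp): alpha = 0.11*313.29/(1+313.29) + 44*313.29/(4100+313.29) + 2.75e-4*313.29 + 0.003 = 3.3223 dB/km
Step 2: TL_spread = 20*log10(5800) = 75.27 dB
Step 3: TL_abs = alpha*R = 3.3223 * 5.8 = 19.27 dB
Step 4: TL_total = 75.27 + 19.27 = 94.54

94.54 dB


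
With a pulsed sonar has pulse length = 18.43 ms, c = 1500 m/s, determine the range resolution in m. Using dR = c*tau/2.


dR = c*tau/2 = 1500 * 18.43e-3 / 2 = 13.8225

13.8225 m


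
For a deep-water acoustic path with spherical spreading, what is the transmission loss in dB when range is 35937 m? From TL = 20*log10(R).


TL = 20*log10(35937) = 91.11

91.11 dB


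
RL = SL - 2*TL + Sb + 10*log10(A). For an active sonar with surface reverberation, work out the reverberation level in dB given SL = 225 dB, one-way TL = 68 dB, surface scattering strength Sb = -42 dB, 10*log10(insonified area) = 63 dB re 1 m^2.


110 dB


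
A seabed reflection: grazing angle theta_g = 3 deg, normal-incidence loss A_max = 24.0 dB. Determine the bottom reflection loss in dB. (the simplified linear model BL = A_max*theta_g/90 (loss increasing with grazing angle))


0.8 dB


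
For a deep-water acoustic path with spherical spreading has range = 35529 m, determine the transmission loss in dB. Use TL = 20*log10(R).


91.01 dB


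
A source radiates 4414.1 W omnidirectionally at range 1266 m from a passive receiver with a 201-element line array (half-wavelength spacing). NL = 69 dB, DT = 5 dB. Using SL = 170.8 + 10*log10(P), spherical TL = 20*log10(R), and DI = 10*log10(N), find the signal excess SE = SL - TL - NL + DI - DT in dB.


Step 1: SL = 170.8 + 10*log10(4414.1) = 207.25 dB
Step 2: TL = 20*log10(1266) = 62.05 dB
Step 3: DI = 10*log10(201) = 23.03 dB
Step 4: SE = SL - TL - NL + DI - DT = 207.25 - 62.05 - 69 + 23.03 - 5 = 94.23

94.23 dB


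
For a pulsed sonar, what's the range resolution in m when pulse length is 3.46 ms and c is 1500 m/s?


dR = c*tau/2 = 1500 * 3.46e-3 / 2 = 2.595

2.595 m


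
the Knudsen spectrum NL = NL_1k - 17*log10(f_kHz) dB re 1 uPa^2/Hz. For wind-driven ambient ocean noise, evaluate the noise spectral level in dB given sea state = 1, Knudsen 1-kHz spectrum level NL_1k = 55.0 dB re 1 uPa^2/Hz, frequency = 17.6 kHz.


NL = NL_1k - 17*log10(f_kHz) = 55.0 - 17*log10(17.6) = 55.0 - (21.17) = 33.83

33.83 dB


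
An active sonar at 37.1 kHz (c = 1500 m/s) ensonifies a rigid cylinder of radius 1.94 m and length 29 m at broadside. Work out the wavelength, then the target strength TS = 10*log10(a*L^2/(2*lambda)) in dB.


Step 1: lambda = c/f = 1500/37100 = 0.04043 m
Step 2: TS = 10*log10(a*L^2/(2*lambda)) = 10*log10(1.94*29^2/(2*0.04043)) = 43.05

43.05 dB


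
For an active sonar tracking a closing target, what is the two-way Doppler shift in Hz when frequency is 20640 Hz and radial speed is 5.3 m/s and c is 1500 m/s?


fd = 2*f*v/c = 2 * 20640 * 5.3 / 1500 = 145.86

145.86 Hz


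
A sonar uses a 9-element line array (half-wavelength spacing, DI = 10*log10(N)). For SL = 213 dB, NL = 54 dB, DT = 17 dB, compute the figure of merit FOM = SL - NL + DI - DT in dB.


Step 1: DI = 10*log10(9) = 9.54 dB
Step 2: FOM = SL - NL + DI - DT = 213 - 54 + 9.54 - 17 = 151.54

151.54 dB


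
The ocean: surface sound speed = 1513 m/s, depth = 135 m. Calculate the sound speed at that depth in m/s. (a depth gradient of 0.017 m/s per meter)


1515.295 m/s


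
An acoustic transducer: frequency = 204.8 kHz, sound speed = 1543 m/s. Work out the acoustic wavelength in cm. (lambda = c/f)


lambda = c/f = 1543 / 204800 = 0.0075 m = 0.75 cm

0.75 cm


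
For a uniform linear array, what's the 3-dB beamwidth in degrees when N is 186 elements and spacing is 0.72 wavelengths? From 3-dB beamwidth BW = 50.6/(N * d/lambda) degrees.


BW = 50.6 / (186 * 0.72) = 50.6 / 133.92 = 0.38

0.38 deg


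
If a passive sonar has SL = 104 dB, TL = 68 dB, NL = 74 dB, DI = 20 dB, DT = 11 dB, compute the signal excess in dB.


-29 dB


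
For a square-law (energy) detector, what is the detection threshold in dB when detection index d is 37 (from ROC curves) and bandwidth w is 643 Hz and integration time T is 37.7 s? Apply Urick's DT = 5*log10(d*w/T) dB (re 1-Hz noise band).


14.0 dB


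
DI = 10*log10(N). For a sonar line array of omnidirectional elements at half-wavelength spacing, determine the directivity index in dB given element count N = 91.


DI = 10*log10(91) = 19.59

19.59 dB


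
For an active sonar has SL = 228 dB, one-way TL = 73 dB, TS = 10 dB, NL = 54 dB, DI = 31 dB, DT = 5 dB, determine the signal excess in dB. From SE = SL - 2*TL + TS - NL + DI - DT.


SE = SL - 2*TL + TS - NL + DI - DT = 228 - 2*73 + (10) - 54 + 31 - 5 = 64

64 dB


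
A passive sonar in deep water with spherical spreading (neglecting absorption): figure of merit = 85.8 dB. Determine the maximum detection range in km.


At max range FOM = TL, so 20*log10(R) = 85.8
R = 10^(85.8/20) = 19498.45 m = 19.5 km

19.5 km


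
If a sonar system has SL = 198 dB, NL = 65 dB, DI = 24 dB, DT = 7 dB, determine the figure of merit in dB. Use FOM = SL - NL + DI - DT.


FOM = SL - NL + DI - DT = 198 - 65 + 24 - 7 = 150

150 dB


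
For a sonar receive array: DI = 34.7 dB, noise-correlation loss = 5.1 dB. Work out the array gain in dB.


AG = DI - L_corr = 34.7 - 5.1 = 29.6

29.6 dB


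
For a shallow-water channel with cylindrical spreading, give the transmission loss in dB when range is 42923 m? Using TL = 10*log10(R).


TL = 10*log10(42923) = 46.33

46.33 dB


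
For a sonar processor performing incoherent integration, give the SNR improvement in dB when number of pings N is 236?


Gain = 5*log10(236) = 11.86

11.86 dB


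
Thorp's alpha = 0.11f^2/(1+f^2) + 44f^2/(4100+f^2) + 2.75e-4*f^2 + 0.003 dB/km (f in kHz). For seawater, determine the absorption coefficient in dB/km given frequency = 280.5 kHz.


63.571 dB/km


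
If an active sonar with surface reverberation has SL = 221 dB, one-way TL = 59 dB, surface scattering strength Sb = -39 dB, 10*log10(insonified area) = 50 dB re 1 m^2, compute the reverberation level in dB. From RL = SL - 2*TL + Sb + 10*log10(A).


114 dB


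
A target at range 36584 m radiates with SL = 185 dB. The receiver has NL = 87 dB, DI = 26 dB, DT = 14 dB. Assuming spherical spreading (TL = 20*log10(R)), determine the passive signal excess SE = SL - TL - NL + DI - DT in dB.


18.73 dB


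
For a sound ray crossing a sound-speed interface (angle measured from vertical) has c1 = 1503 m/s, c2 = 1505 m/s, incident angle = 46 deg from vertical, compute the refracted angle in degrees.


sin(theta2) = (c2/c1)*sin(theta1) = (1505/1503)*sin(46 deg) = 0.7203
theta2 = arcsin(0.7203) = 46.08

46.08 deg


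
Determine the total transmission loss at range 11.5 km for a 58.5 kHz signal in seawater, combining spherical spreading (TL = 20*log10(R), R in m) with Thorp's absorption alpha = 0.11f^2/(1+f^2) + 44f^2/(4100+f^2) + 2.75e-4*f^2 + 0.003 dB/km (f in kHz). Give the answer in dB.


Step 1 (Thorp): alpha = 0.11*3422.25/(1+3422.25) + 44*3422.25/(4100+3422.25) + 2.75e-4*3422.25 + 0.003 = 21.0719 dB/km
Step 2: TL_spread = 20*log10(11500) = 81.21 dB
Step 3: TL_abs = alpha*R = 21.0719 * 11.5 = 242.33 dB
Step 4: TL_total = 81.21 + 242.33 = 323.54

323.54 dB


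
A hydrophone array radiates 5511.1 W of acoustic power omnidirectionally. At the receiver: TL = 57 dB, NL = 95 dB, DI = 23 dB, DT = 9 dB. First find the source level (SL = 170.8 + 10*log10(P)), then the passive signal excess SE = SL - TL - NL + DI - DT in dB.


Step 1: SL = 170.8 + 10*log10(5511.1) = 208.21 dB
Step 2: SE = SL - TL - NL + DI - DT = 208.21 - 57 - 95 + 23 - 9 = 70.21

70.21 dB


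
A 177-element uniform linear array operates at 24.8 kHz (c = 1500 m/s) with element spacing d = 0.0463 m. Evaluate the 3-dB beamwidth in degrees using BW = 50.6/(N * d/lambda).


Step 1: lambda = 1500/24800 = 0.06048 m
Step 2: d/lambda = 0.0463/0.06048 = 0.7655
Step 3: BW = 50.6/(N * d/lambda) = 50.6/(177 * 0.7655) = 0.37

0.37 deg


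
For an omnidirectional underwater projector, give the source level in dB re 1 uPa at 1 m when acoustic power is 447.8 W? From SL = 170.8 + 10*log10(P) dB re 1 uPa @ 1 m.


SL = 170.8 + 10*log10(447.8) = 170.8 + 26.51 = 197.31

197.31 dB


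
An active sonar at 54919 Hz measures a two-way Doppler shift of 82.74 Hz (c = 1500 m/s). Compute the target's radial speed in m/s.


From fd = 2*f*v/c, v = c*fd/(2*f) = 1500 * 82.74 / (2*54919) = 1.13

1.13 m/s


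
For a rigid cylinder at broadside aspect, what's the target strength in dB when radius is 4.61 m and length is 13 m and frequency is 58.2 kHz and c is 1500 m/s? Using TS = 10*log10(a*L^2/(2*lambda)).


lambda = 1500/58200 = 0.02577 m
TS = 10*log10(4.61*13^2/(2*0.02577)) = 41.79

41.79 dB


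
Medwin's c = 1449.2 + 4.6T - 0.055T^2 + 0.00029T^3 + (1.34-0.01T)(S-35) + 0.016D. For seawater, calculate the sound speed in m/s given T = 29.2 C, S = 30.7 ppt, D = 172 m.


c = 1449.2 + 4.6*29.2 - 0.055*29.2^2 + 0.00029*29.2^3 + (1.34 - 0.01*29.2)*(30.7 - 35) + 0.016*172 = 1542.09

1542.09 m/s


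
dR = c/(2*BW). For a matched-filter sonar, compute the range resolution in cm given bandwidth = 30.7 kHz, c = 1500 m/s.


2.44 cm


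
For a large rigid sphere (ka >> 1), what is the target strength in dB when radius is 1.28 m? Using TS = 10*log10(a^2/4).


TS = 10*log10(1.28^2 / 4) = 10*log10(0.4096) = -3.88

-3.88 dB


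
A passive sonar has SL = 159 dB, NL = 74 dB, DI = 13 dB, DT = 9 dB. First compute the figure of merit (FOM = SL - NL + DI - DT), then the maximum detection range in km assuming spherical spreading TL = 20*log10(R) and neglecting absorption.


Step 1: FOM = SL - NL + DI - DT = 159 - 74 + 13 - 9 = 89 dB
Step 2: at max range FOM = TL = 20*log10(R), so R = 10^(89/20) = 28183.83 m = 28.18 km

28.18 km


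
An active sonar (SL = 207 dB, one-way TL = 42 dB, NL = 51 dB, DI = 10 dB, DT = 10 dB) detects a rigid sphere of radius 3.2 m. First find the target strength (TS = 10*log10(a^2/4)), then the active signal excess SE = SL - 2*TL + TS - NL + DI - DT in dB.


Step 1: TS = 10*log10(3.2^2/4) = 4.08 dB
Step 2: SE = SL - 2*TL + TS - NL + DI - DT = 207 - 2*42 + (4.08) - 51 + 10 - 10 = 76.08

76.08 dB


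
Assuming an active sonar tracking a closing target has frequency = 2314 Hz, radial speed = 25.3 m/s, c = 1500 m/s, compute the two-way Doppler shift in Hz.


fd = 2*f*v/c = 2 * 2314 * 25.3 / 1500 = 78.06

78.06 Hz


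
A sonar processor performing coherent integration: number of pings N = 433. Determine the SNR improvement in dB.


26.36 dB


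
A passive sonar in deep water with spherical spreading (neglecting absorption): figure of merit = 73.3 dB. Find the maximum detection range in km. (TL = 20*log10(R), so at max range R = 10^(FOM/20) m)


4.62 km


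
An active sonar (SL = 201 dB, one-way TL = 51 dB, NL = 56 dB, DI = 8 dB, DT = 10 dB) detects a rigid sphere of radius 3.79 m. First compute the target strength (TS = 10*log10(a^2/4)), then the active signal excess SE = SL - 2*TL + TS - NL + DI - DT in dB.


Step 1: TS = 10*log10(3.79^2/4) = 5.55 dB
Step 2: SE = SL - 2*TL + TS - NL + DI - DT = 201 - 2*51 + (5.55) - 56 + 8 - 10 = 46.55

46.55 dB


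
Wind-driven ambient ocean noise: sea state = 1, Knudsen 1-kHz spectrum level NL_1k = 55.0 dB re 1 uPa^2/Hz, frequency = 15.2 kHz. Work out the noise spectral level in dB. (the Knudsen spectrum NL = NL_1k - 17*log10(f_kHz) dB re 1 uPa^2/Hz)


NL = NL_1k - 17*log10(f_kHz) = 55.0 - 17*log10(15.2) = 55.0 - (20.09) = 34.91

34.91 dB


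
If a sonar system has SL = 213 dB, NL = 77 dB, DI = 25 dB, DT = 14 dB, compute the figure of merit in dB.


FOM = SL - NL + DI - DT = 213 - 77 + 25 - 14 = 147

147 dB


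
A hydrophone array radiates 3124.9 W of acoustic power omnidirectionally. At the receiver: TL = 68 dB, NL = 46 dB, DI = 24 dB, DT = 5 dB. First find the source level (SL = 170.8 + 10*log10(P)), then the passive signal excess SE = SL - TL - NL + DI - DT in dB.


Step 1: SL = 170.8 + 10*log10(3124.9) = 205.75 dB
Step 2: SE = SL - TL - NL + DI - DT = 205.75 - 68 - 46 + 24 - 5 = 110.75

110.75 dB


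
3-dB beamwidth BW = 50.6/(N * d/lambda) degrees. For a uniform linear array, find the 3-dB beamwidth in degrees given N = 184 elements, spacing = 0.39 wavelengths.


BW = 50.6 / (184 * 0.39) = 50.6 / 71.76 = 0.71

0.71 deg


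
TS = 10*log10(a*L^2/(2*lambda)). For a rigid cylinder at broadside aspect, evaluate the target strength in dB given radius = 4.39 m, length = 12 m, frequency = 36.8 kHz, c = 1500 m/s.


38.9 dB


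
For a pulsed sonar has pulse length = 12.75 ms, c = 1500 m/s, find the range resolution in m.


dR = c*tau/2 = 1500 * 12.75e-3 / 2 = 9.5625

9.5625 m


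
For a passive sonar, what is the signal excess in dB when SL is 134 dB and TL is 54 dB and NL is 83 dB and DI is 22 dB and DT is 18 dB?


SE = SL - TL - NL + DI - DT = 134 - 54 - 83 + 22 - 18 = 1

1 dB


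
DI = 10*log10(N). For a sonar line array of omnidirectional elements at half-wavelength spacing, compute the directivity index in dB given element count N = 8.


DI = 10*log10(8) = 9.03

9.03 dB


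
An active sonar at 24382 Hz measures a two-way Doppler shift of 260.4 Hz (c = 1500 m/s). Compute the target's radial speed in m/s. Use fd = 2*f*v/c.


From fd = 2*f*v/c, v = c*fd/(2*f) = 1500 * 260.4 / (2*24382) = 8.01

8.01 m/s


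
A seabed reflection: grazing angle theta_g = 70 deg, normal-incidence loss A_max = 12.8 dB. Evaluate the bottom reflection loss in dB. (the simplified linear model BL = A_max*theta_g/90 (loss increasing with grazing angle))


BL = A_max * theta_g / 90 = 12.8 * 70 / 90 = 9.96

9.96 dB


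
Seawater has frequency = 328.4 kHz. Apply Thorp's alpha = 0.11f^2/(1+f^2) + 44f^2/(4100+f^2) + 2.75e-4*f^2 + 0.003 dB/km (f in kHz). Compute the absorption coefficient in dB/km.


72.159 dB/km


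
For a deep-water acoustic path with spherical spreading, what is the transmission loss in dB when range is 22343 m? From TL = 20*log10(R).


TL = 20*log10(22343) = 86.98

86.98 dB


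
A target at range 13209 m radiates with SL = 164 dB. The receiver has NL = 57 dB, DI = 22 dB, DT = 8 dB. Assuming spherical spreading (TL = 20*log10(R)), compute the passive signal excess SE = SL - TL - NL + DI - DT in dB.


Step 1: TL = 20*log10(13209) = 82.42 dB
Step 2: SE = 164 - 82.42 - 57 + 22 - 8 = 38.58

38.58 dB


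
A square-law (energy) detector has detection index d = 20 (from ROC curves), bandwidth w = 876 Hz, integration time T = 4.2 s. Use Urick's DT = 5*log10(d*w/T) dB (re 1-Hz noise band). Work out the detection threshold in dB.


18.1 dB


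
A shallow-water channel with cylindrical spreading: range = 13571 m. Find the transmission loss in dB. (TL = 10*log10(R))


TL = 10*log10(13571) = 41.33

41.33 dB


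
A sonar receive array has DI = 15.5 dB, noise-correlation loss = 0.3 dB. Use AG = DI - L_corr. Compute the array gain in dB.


AG = DI - L_corr = 15.5 - 0.3 = 15.2

15.2 dB


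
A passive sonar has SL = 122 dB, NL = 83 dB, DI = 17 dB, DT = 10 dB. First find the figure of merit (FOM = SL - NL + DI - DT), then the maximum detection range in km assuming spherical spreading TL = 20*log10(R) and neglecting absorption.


Step 1: FOM = SL - NL + DI - DT = 122 - 83 + 17 - 10 = 46 dB
Step 2: at max range FOM = TL = 20*log10(R), so R = 10^(46/20) = 199.53 m = 0.2 km

0.2 km


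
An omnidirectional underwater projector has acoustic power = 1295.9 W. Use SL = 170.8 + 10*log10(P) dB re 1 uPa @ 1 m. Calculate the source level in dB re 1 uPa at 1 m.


SL = 170.8 + 10*log10(1295.9) = 170.8 + 31.13 = 201.93

201.93 dB


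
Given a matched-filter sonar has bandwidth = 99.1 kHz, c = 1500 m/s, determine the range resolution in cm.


dR = c/(2*BW) = 1500 / (2 * 99.1e3) = 0.0076 m = 0.76 cm

0.76 cm


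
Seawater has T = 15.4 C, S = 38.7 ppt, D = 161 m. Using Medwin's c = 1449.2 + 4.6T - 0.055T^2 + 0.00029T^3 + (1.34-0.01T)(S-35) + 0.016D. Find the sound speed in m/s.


c = 1449.2 + 4.6*15.4 - 0.055*15.4^2 + 0.00029*15.4^3 + (1.34 - 0.01*15.4)*(38.7 - 35) + 0.016*161 = 1515.02

1515.02 m/s


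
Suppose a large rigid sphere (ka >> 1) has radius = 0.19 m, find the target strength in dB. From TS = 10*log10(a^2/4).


TS = 10*log10(0.19^2 / 4) = 10*log10(0.009025) = -20.45

-20.45 dB


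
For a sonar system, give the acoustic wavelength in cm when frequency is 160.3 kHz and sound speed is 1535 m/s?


0.96 cm


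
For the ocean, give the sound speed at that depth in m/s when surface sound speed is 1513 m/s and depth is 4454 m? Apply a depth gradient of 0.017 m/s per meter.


c = 1513 + 0.017 * 4454 = 1588.718

1588.718 m/s


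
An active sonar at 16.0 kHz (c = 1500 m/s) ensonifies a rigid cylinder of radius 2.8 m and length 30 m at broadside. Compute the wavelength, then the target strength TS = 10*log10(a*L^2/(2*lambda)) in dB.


Step 1: lambda = c/f = 1500/16000 = 0.09375 m
Step 2: TS = 10*log10(a*L^2/(2*lambda)) = 10*log10(2.8*30^2/(2*0.09375)) = 41.28

41.28 dB


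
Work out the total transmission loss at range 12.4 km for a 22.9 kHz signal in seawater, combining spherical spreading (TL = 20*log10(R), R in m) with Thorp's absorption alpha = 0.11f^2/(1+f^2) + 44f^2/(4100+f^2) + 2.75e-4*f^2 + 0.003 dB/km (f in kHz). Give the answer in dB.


Step 1 (Thorp): alpha = 0.11*524.41/(1+524.41) + 44*524.41/(4100+524.41) + 2.75e-4*524.41 + 0.003 = 5.2466 dB/km
Step 2: TL_spread = 20*log10(12400) = 81.87 dB
Step 3: TL_abs = alpha*R = 5.2466 * 12.4 = 65.06 dB
Step 4: TL_total = 81.87 + 65.06 = 146.93

146.93 dB


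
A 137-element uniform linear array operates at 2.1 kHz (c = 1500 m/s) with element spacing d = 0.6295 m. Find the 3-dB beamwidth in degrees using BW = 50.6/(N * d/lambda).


0.42 deg


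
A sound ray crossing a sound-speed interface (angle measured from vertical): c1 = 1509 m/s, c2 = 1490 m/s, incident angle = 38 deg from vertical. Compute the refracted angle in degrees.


37.44 deg


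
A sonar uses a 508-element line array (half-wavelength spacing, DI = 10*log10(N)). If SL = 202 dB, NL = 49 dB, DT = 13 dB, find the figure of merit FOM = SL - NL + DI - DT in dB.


Step 1: DI = 10*log10(508) = 27.06 dB
Step 2: FOM = SL - NL + DI - DT = 202 - 49 + 27.06 - 13 = 167.06

167.06 dB


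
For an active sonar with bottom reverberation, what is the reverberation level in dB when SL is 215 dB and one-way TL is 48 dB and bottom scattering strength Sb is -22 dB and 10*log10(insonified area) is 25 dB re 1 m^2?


RL = SL - 2*TL + Sb + 10*log10(A) = 215 - 2*48 + (-22) + 25 = 122

122 dB


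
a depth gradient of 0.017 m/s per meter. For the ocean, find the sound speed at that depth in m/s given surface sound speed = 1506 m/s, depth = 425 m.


1513.225 m/s


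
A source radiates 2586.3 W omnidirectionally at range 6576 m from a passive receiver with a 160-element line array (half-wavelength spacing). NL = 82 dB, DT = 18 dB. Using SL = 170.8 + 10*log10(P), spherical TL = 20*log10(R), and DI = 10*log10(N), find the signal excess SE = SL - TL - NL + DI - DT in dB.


Step 1: SL = 170.8 + 10*log10(2586.3) = 204.93 dB
Step 2: TL = 20*log10(6576) = 76.36 dB
Step 3: DI = 10*log10(160) = 22.04 dB
Step 4: SE = SL - TL - NL + DI - DT = 204.93 - 76.36 - 82 + 22.04 - 18 = 50.61

50.61 dB


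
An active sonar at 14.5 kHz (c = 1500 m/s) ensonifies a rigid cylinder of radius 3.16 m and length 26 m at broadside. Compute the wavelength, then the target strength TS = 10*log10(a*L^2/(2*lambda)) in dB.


Step 1: lambda = c/f = 1500/14500 = 0.10345 m
Step 2: TS = 10*log10(a*L^2/(2*lambda)) = 10*log10(3.16*26^2/(2*0.10345)) = 40.14

40.14 dB


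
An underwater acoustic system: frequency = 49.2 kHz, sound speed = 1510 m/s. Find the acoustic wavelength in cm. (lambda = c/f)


lambda = c/f = 1510 / 49200 = 0.0307 m = 3.07 cm

3.07 cm


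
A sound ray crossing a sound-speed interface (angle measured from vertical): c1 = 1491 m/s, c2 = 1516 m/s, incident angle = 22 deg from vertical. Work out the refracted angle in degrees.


sin(theta2) = (c2/c1)*sin(theta1) = (1516/1491)*sin(22 deg) = 0.38089
theta2 = arcsin(0.38089) = 22.39

22.39 deg


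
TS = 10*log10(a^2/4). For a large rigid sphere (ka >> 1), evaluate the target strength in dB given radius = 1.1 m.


TS = 10*log10(1.1^2 / 4) = 10*log10(0.3025) = -5.19

-5.19 dB


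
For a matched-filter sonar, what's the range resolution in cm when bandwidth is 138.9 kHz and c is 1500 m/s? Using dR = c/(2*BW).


dR = c/(2*BW) = 1500 / (2 * 138.9e3) = 0.0054 m = 0.54 cm

0.54 cm


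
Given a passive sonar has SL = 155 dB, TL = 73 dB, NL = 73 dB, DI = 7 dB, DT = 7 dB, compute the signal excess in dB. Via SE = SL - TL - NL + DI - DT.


SE = SL - TL - NL + DI - DT = 155 - 73 - 73 + 7 - 7 = 9

9 dB


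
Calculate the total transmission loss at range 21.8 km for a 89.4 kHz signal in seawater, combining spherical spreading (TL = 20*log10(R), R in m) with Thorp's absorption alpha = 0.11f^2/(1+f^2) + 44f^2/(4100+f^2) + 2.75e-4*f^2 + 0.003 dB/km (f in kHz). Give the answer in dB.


Step 1 (Thorp): alpha = 0.11*7992.36/(1+7992.36) + 44*7992.36/(4100+7992.36) + 2.75e-4*7992.36 + 0.003 = 31.3924 dB/km
Step 2: TL_spread = 20*log10(21800) = 86.77 dB
Step 3: TL_abs = alpha*R = 31.3924 * 21.8 = 684.35 dB
Step 4: TL_total = 86.77 + 684.35 = 771.12

771.12 dB


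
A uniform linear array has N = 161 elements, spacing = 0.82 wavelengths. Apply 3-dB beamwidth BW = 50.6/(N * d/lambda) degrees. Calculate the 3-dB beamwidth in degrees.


0.38 deg


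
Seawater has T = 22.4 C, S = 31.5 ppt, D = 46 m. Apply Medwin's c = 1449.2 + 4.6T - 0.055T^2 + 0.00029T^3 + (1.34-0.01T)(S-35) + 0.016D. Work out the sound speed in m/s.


c = 1449.2 + 4.6*22.4 - 0.055*22.4^2 + 0.00029*22.4^3 + (1.34 - 0.01*22.4)*(31.5 - 35) + 0.016*46 = 1524.73

1524.73 m/s


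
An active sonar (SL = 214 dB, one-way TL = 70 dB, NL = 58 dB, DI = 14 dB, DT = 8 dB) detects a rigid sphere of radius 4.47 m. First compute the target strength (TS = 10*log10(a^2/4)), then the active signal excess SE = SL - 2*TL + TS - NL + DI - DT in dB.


Step 1: TS = 10*log10(4.47^2/4) = 6.99 dB
Step 2: SE = SL - 2*TL + TS - NL + DI - DT = 214 - 2*70 + (6.99) - 58 + 14 - 8 = 28.99

28.99 dB


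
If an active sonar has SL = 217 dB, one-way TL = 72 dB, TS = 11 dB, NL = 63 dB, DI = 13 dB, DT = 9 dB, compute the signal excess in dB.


SE = SL - 2*TL + TS - NL + DI - DT = 217 - 2*72 + (11) - 63 + 13 - 9 = 25

25 dB


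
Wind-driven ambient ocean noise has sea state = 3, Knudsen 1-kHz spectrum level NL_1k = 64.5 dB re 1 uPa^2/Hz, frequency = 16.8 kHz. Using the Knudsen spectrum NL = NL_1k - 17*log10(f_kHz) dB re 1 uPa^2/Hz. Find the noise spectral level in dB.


NL = NL_1k - 17*log10(f_kHz) = 64.5 - 17*log10(16.8) = 64.5 - (20.83) = 43.67

43.67 dB


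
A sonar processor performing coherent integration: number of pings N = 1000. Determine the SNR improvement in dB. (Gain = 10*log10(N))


Gain = 10*log10(1000) = 30.0

30.0 dB


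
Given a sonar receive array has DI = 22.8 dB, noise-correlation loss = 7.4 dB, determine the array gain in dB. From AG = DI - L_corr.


AG = DI - L_corr = 22.8 - 7.4 = 15.4

15.4 dB


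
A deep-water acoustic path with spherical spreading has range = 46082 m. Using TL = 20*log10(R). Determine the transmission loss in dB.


TL = 20*log10(46082) = 93.27

93.27 dB


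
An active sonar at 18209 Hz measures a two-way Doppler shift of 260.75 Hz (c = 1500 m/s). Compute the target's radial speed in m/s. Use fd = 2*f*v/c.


From fd = 2*f*v/c, v = c*fd/(2*f) = 1500 * 260.75 / (2*18209) = 10.74

10.74 m/s


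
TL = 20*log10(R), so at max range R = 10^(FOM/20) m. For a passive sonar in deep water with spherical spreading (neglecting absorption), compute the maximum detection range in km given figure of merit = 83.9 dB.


15.67 km


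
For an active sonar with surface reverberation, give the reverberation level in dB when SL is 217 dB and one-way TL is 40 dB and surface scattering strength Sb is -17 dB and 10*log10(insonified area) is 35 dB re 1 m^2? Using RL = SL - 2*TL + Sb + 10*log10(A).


155 dB


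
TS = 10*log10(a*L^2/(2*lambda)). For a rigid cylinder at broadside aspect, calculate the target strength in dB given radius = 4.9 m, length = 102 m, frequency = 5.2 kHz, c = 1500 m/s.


lambda = 1500/5200 = 0.28846 m
TS = 10*log10(4.9*102^2/(2*0.28846)) = 49.46

49.46 dB


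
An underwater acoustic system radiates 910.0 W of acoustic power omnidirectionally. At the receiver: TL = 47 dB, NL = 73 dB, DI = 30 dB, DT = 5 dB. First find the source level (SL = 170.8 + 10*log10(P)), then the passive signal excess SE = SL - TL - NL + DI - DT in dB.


Step 1: SL = 170.8 + 10*log10(910.0) = 200.39 dB
Step 2: SE = SL - TL - NL + DI - DT = 200.39 - 47 - 73 + 30 - 5 = 105.39

105.39 dB


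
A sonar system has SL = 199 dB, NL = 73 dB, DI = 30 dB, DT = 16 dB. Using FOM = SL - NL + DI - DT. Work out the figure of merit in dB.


FOM = SL - NL + DI - DT = 199 - 73 + 30 - 16 = 140

140 dB


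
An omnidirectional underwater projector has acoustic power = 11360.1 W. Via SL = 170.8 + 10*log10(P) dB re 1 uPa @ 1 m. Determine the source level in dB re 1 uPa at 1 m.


211.35 dB


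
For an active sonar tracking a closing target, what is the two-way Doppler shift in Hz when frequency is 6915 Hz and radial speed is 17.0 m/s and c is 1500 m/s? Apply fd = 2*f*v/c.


fd = 2*f*v/c = 2 * 6915 * 17.0 / 1500 = 156.74

156.74 Hz


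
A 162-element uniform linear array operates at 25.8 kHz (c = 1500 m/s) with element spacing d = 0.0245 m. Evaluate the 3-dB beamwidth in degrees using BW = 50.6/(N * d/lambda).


Step 1: lambda = 1500/25800 = 0.05814 m
Step 2: d/lambda = 0.0245/0.05814 = 0.4214
Step 3: BW = 50.6/(N * d/lambda) = 50.6/(162 * 0.4214) = 0.74

0.74 deg


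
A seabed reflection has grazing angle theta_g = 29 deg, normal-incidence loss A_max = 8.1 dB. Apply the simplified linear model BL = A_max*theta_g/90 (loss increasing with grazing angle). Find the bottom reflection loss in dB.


BL = A_max * theta_g / 90 = 8.1 * 29 / 90 = 2.61

2.61 dB


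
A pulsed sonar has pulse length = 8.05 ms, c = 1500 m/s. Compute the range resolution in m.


6.0375 m


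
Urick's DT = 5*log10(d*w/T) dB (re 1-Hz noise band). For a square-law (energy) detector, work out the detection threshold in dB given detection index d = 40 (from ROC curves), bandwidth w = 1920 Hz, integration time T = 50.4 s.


DT = 5*log10(d*w/T) = 5*log10(40 * 1920 / 50.4) = 5*log10(1523.81) = 15.91

15.91 dB


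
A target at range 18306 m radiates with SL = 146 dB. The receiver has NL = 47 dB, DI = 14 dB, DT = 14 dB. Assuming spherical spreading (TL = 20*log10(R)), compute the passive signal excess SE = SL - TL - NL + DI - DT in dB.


Step 1: TL = 20*log10(18306) = 85.25 dB
Step 2: SE = 146 - 85.25 - 47 + 14 - 14 = 13.75

13.75 dB


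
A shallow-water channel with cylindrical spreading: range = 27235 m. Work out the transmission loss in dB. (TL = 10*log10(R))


TL = 10*log10(27235) = 44.35

44.35 dB


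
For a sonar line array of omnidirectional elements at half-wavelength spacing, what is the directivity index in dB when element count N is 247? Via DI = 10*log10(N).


DI = 10*log10(247) = 23.93

23.93 dB


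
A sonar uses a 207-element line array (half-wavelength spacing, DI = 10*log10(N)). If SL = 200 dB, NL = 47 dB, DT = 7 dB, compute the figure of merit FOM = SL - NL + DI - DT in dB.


Step 1: DI = 10*log10(207) = 23.16 dB
Step 2: FOM = SL - NL + DI - DT = 200 - 47 + 23.16 - 7 = 169.16

169.16 dB


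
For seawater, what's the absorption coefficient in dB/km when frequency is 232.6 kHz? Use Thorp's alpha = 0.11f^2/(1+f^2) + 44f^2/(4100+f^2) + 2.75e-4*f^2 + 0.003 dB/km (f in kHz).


f^2 = 54102.76
alpha = 0.11*54102.76/(1+54102.76) + 44*54102.76/(4100+54102.76) + 2.75e-4*54102.76 + 0.003 = 55.892

55.892 dB/km


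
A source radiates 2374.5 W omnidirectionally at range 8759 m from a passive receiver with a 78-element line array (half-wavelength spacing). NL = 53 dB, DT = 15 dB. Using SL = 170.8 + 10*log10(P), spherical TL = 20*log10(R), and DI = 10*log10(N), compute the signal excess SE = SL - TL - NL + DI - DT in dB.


Step 1: SL = 170.8 + 10*log10(2374.5) = 204.56 dB
Step 2: TL = 20*log10(8759) = 78.85 dB
Step 3: DI = 10*log10(78) = 18.92 dB
Step 4: SE = SL - TL - NL + DI - DT = 204.56 - 78.85 - 53 + 18.92 - 15 = 76.63

76.63 dB


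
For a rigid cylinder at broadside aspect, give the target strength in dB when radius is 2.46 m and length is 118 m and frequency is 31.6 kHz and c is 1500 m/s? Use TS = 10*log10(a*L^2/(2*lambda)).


55.57 dB


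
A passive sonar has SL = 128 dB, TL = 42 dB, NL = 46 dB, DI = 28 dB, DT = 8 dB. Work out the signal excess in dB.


SE = SL - TL - NL + DI - DT = 128 - 42 - 46 + 28 - 8 = 60

60 dB


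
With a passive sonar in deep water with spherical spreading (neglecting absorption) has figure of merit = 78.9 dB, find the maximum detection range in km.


At max range FOM = TL, so 20*log10(R) = 78.9
R = 10^(78.9/20) = 8810.49 m = 8.81 km

8.81 km


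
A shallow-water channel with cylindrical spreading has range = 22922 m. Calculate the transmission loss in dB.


43.6 dB


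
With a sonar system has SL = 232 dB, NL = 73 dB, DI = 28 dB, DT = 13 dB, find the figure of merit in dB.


174 dB


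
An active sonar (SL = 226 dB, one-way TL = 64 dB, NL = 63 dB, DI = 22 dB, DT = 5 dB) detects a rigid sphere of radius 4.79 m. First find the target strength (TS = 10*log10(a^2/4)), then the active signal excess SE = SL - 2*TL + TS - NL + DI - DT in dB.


Step 1: TS = 10*log10(4.79^2/4) = 7.59 dB
Step 2: SE = SL - 2*TL + TS - NL + DI - DT = 226 - 2*64 + (7.59) - 63 + 22 - 5 = 59.59

59.59 dB


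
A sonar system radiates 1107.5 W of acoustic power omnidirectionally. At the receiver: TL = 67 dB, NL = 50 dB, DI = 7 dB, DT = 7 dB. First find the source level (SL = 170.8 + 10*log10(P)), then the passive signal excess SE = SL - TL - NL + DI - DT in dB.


Step 1: SL = 170.8 + 10*log10(1107.5) = 201.24 dB
Step 2: SE = SL - TL - NL + DI - DT = 201.24 - 67 - 50 + 7 - 7 = 84.24

84.24 dB


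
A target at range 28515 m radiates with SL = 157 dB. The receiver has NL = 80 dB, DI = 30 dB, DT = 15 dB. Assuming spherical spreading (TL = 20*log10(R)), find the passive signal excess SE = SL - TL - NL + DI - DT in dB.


Step 1: TL = 20*log10(28515) = 89.1 dB
Step 2: SE = 157 - 89.1 - 80 + 30 - 15 = 2.9

2.9 dB


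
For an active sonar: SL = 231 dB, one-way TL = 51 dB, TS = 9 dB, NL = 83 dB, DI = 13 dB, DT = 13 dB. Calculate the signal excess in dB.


SE = SL - 2*TL + TS - NL + DI - DT = 231 - 2*51 + (9) - 83 + 13 - 13 = 55

55 dB


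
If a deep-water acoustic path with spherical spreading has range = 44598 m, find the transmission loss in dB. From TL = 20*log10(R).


TL = 20*log10(44598) = 92.99

92.99 dB


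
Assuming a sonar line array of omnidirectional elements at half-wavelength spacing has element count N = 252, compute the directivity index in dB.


24.01 dB


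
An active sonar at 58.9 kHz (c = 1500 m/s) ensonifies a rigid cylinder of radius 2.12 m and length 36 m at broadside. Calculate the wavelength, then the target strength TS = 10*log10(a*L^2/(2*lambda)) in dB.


Step 1: lambda = c/f = 1500/58900 = 0.02547 m
Step 2: TS = 10*log10(a*L^2/(2*lambda)) = 10*log10(2.12*36^2/(2*0.02547)) = 47.32

47.32 dB


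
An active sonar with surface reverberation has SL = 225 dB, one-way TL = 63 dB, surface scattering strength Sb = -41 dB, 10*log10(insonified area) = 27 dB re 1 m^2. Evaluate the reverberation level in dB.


85 dB


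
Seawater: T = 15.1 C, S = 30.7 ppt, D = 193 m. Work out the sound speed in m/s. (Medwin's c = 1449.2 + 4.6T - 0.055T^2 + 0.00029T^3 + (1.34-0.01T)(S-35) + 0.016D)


1505.09 m/s


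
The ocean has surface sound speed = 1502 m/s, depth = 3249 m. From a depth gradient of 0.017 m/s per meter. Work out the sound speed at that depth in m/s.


1557.233 m/s


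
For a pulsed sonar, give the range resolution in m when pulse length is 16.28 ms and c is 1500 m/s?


dR = c*tau/2 = 1500 * 16.28e-3 / 2 = 12.21

12.21 m


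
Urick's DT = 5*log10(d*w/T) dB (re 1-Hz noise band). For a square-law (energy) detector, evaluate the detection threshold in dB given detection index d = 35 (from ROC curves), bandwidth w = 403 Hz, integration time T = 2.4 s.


18.85 dB


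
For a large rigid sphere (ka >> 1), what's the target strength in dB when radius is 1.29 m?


TS = 10*log10(1.29^2 / 4) = 10*log10(0.416025) = -3.81

-3.81 dB


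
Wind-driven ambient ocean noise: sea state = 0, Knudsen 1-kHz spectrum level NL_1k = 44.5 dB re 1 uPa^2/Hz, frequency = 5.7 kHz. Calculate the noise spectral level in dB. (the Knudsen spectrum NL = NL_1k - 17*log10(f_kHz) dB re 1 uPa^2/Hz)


NL = NL_1k - 17*log10(f_kHz) = 44.5 - 17*log10(5.7) = 44.5 - (12.85) = 31.65

31.65 dB


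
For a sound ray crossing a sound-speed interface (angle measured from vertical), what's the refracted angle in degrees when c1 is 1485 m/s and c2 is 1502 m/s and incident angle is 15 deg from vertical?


sin(theta2) = (c2/c1)*sin(theta1) = (1502/1485)*sin(15 deg) = 0.26178
theta2 = arcsin(0.26178) = 15.18

15.18 deg


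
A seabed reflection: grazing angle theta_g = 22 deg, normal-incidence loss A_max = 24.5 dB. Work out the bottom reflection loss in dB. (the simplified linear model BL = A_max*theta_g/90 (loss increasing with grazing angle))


BL = A_max * theta_g / 90 = 24.5 * 22 / 90 = 5.99

5.99 dB


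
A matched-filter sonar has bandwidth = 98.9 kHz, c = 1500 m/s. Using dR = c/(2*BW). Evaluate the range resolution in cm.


dR = c/(2*BW) = 1500 / (2 * 98.9e3) = 0.0076 m = 0.76 cm

0.76 cm


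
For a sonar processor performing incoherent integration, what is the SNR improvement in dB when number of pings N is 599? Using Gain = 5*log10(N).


13.89 dB


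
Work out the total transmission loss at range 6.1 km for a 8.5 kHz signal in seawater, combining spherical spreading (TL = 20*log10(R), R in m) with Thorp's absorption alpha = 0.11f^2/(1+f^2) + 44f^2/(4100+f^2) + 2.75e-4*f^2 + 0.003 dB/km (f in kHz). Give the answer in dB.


Step 1 (Thorp): alpha = 0.11*72.25/(1+72.25) + 44*72.25/(4100+72.25) + 2.75e-4*72.25 + 0.003 = 0.8933 dB/km
Step 2: TL_spread = 20*log10(6100) = 75.71 dB
Step 3: TL_abs = alpha*R = 0.8933 * 6.1 = 5.45 dB
Step 4: TL_total = 75.71 + 5.45 = 81.16

81.16 dB
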